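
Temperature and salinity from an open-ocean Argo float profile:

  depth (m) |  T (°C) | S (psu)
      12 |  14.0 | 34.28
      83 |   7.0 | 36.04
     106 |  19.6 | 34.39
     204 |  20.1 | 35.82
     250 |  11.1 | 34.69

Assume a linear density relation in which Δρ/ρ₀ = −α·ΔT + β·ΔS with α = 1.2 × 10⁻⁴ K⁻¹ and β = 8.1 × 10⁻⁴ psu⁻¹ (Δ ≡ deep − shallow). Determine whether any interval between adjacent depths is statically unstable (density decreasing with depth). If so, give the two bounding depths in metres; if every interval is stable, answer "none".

83–106 m

Evaluate Δρ/ρ₀ = −αΔT + βΔS across each adjacent pair:
  12–83 m: −αΔT+βΔS = −(1.2 × 10⁻⁴)(-7.0)+(8.1 × 10⁻⁴)(+1.76) = 2.3 × 10⁻³ → stable
  83–106 m: −αΔT+βΔS = −(1.2 × 10⁻⁴)(+12.6)+(8.1 × 10⁻⁴)(-1.65) = -2.8 × 10⁻³ → UNSTABLE
  106–204 m: −αΔT+βΔS = −(1.2 × 10⁻⁴)(+0.5)+(8.1 × 10⁻⁴)(+1.43) = 1.1 × 10⁻³ → stable
  204–250 m: −αΔT+βΔS = −(1.2 × 10⁻⁴)(-9.0)+(8.1 × 10⁻⁴)(-1.13) = 1.6 × 10⁻⁴ → stable
The 83–106 m interval has Δρ < 0: lighter water underlies denser water.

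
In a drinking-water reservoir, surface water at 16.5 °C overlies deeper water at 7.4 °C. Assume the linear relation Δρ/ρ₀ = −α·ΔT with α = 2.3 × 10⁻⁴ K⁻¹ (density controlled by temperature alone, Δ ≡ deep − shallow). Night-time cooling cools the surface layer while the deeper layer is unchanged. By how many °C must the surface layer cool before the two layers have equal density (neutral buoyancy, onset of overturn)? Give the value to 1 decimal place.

With temperature the only control, equal density requires T_surf′ = T_deep.
T_surf′ = 7.4 °C.
Cooling required: 16.5 − 7.4 = 9.1 °C.

9.1 °C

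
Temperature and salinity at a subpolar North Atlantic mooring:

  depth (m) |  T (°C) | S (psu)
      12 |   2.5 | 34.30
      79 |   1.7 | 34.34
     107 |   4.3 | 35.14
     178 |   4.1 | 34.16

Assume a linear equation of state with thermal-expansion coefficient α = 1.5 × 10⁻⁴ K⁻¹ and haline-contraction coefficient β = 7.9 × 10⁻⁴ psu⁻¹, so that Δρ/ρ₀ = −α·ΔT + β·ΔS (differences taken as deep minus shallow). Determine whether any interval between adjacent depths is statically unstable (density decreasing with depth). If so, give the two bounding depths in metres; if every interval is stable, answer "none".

Evaluate Δρ/ρ₀ = −αΔT + βΔS across each adjacent pair:
  12–79 m: −αΔT+βΔS = −(1.5 × 10⁻⁴)(-0.8)+(7.9 × 10⁻⁴)(+0.04) = 1.5 × 10⁻⁴ → stable
  79–107 m: −αΔT+βΔS = −(1.5 × 10⁻⁴)(+2.6)+(7.9 × 10⁻⁴)(+0.80) = 2.4 × 10⁻⁴ → stable
  107–178 m: −αΔT+βΔS = −(1.5 × 10⁻⁴)(-0.2)+(7.9 × 10⁻⁴)(-0.98) = -7.4 × 10⁻⁴ → UNSTABLE
The 107–178 m interval has Δρ < 0: lighter water underlies denser water.

107–178 m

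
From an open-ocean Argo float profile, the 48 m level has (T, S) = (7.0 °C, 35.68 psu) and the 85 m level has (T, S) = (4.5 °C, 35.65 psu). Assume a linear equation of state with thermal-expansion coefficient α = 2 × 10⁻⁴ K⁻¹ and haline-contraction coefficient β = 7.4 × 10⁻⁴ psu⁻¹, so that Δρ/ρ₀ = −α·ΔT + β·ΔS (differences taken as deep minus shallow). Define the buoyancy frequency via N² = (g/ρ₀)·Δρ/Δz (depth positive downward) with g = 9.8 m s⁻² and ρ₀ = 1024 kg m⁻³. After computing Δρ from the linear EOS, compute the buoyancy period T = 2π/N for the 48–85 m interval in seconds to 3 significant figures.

ΔT = -2.5 K, ΔS = -0.03 psu (deep − shallow).
Δρ/ρ₀ = −αΔT + βΔS = 5.00 × 10⁻⁴ − 2.22 × 10⁻⁵ = 4.778 × 10⁻⁴, so Δρ ≈ 0.4893 kg m⁻³.
N² = (g/ρ₀)·Δρ/Δz = g·(Δρ/ρ₀)/Δz = 9.8 × 4.778 × 10⁻⁴ / 37 = 1.2655 × 10⁻⁴ s⁻².
N = √(1.2655 × 10⁻⁴) = 0.011249 rad s⁻¹ → T = 2π/N = 558.56 s ≈ 559 s.

559 s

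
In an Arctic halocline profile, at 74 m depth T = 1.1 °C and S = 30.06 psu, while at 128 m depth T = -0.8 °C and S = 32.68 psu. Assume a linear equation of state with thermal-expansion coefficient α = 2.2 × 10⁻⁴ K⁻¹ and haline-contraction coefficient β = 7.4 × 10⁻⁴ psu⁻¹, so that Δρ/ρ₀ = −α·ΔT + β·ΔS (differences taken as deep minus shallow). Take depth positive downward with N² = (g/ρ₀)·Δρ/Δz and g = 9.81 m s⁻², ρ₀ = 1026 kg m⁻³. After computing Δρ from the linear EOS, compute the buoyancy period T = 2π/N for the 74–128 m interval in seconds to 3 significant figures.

304 s

ΔT = -1.9 K, ΔS = +2.62 psu (deep − shallow).
Δρ/ρ₀ = −αΔT + βΔS = 4.18 × 10⁻⁴ + 1.9388 × 10⁻³ = 2.3568 × 10⁻³, so Δρ ≈ 2.418 kg m⁻³.
N² = (g/ρ₀)·Δρ/Δz = g·(Δρ/ρ₀)/Δz = 9.81 × 2.3568 × 10⁻³ / 54 = 4.2815 × 10⁻⁴ s⁻².
N = √(4.2815 × 10⁻⁴) = 0.020692 rad s⁻¹ → T = 2π/N = 303.65 s ≈ 304 s.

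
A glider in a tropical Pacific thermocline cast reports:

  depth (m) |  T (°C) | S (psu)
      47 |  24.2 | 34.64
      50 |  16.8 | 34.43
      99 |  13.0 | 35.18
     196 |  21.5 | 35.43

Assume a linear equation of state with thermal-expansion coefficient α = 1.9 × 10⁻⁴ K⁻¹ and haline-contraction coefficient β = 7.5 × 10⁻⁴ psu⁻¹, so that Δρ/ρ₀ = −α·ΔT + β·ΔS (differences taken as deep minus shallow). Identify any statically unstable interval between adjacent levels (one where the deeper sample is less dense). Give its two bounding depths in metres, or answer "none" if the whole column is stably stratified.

Evaluate Δρ/ρ₀ = −αΔT + βΔS across each adjacent pair:
  47–50 m: −αΔT+βΔS = −(1.9 × 10⁻⁴)(-7.4)+(7.5 × 10⁻⁴)(-0.21) = 1.2 × 10⁻³ → stable
  50–99 m: −αΔT+βΔS = −(1.9 × 10⁻⁴)(-3.8)+(7.5 × 10⁻⁴)(+0.75) = 1.3 × 10⁻³ → stable
  99–196 m: −αΔT+βΔS = −(1.9 × 10⁻⁴)(+8.5)+(7.5 × 10⁻⁴)(+0.25) = -1.4 × 10⁻³ → UNSTABLE
The 99–196 m interval has Δρ < 0: lighter water underlies denser water.

99–196 m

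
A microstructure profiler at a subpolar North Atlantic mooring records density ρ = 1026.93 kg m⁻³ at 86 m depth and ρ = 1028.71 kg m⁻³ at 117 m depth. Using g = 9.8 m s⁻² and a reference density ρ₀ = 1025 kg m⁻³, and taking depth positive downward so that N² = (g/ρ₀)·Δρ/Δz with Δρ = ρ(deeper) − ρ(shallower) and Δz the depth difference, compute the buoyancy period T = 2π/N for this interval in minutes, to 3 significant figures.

4.47 min

Δρ = 1028.71 − 1026.93 = 1.78 kg m⁻³ over Δz = 117 − 86 = 31 m.
N² = (9.8/1025) × (1.78/31) = 5.4899 × 10⁻⁴ s⁻².
N = √(5.4899 × 10⁻⁴) = 0.023431 rad s⁻¹, so T = 2π/N = 268.16 s = 4.4693 min ≈ 4.47 min.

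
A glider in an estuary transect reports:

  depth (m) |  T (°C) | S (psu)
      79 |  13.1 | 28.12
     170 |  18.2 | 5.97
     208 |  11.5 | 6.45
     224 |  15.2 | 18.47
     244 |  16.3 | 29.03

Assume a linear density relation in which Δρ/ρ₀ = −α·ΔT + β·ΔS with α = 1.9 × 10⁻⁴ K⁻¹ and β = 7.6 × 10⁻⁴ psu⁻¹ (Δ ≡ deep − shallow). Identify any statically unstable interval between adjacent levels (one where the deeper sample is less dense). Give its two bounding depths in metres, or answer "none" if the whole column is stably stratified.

Evaluate Δρ/ρ₀ = −αΔT + βΔS across each adjacent pair:
  79–170 m: −αΔT+βΔS = −(1.9 × 10⁻⁴)(+5.1)+(7.6 × 10⁻⁴)(-22.15) = -0.018 → UNSTABLE
  170–208 m: −αΔT+βΔS = −(1.9 × 10⁻⁴)(-6.7)+(7.6 × 10⁻⁴)(+0.48) = 1.6 × 10⁻³ → stable
  208–224 m: −αΔT+βΔS = −(1.9 × 10⁻⁴)(+3.7)+(7.6 × 10⁻⁴)(+12.02) = 8.4 × 10⁻³ → stable
  224–244 m: −αΔT+βΔS = −(1.9 × 10⁻⁴)(+1.1)+(7.6 × 10⁻⁴)(+10.56) = 7.8 × 10⁻³ → stable
The 79–170 m interval has Δρ < 0: lighter water underlies denser water.

79–170 m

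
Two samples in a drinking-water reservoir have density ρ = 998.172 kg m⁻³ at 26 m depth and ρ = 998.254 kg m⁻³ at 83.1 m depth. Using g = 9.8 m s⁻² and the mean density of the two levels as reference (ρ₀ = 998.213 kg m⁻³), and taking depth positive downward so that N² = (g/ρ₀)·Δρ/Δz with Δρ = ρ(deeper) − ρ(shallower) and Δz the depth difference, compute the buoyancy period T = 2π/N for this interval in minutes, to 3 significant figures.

27.9 min

Δρ = 998.254 − 998.172 = 0.082 kg m⁻³ over Δz = 83.1 − 26 = 57.1 m.
N² = (9.8/998.213) × (0.082/57.1) = 1.4099 × 10⁻⁵ s⁻².
N = √(1.4099 × 10⁻⁵) = 3.7549 × 10⁻³ rad s⁻¹, so T = 2π/N = 1.6733 × 10³ s = 27.888 min ≈ 27.9 min.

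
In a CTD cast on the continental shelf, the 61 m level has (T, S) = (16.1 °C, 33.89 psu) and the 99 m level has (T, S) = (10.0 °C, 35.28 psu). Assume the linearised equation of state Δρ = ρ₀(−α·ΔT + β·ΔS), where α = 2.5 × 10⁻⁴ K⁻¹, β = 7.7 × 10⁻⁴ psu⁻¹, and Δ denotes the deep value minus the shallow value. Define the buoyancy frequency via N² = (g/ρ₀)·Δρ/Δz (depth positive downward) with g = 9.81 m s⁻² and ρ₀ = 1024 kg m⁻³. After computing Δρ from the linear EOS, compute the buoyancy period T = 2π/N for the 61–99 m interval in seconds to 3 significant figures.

243 s

ΔT = -6.1 K, ΔS = +1.39 psu (deep − shallow).
Δρ/ρ₀ = −αΔT + βΔS = 1.525 × 10⁻³ + 1.0703 × 10⁻³ = 2.5953 × 10⁻³, so Δρ ≈ 2.658 kg m⁻³.
N² = (g/ρ₀)·Δρ/Δz = g·(Δρ/ρ₀)/Δz = 9.81 × 2.5953 × 10⁻³ / 38 = 6.7000 × 10⁻⁴ s⁻².
N = √(6.7000 × 10⁻⁴) = 0.025884 rad s⁻¹ → T = 2π/N = 242.74 s ≈ 243 s.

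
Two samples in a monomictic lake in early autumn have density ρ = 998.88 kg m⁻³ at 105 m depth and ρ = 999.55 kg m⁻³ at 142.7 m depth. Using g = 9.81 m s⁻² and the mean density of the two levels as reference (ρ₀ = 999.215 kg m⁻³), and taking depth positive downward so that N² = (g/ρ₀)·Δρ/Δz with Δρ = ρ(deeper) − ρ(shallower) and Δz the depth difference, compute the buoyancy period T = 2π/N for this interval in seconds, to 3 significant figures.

Δρ = 999.55 − 998.88 = 0.67 kg m⁻³ over Δz = 142.7 − 105 = 37.7 m.
N² = (9.81/999.215) × (0.67/37.7) = 1.7448 × 10⁻⁴ s⁻².
N = √(1.7448 × 10⁻⁴) = 0.013209 rad s⁻¹, so T = 2π/N = 475.67 s ≈ 476 s.
A positive N² confirms static stability across the interval.

476 s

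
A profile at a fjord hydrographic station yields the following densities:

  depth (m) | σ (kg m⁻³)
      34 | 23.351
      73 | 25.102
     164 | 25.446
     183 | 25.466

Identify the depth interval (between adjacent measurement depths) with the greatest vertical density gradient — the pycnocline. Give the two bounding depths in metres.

Compute the density gradient over each adjacent pair:
  34–73 m: Δρ/Δz = 1.751/39 = 0.045 kg m⁻⁴
  73–164 m: Δρ/Δz = 0.344/91 = 3.8 × 10⁻³ kg m⁻⁴
  164–183 m: Δρ/Δz = 0.020/19 = 1.1 × 10⁻³ kg m⁻⁴
The largest gradient is in the 34–73 m interval — the pycnocline.

34–73 m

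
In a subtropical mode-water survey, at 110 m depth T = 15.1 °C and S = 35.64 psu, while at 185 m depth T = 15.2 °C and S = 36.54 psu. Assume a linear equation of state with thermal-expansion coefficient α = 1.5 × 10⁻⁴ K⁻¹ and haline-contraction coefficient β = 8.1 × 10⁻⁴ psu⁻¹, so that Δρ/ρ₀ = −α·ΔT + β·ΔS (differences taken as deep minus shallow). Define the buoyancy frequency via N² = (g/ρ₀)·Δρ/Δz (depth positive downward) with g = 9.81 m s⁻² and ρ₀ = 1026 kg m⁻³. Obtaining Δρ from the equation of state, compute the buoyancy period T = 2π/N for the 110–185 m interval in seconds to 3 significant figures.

650 s

ΔT = +0.1 K, ΔS = +0.90 psu (deep − shallow).
Δρ/ρ₀ = −αΔT + βΔS = -1.50 × 10⁻⁵ + 7.29 × 10⁻⁴ = 7.14 × 10⁻⁴, so Δρ ≈ 0.7326 kg m⁻³.
N² = (g/ρ₀)·Δρ/Δz = g·(Δρ/ρ₀)/Δz = 9.81 × 7.14 × 10⁻⁴ / 75 = 9.3391 × 10⁻⁵ s⁻².
N = √(9.3391 × 10⁻⁵) = 9.6639 × 10⁻³ rad s⁻¹ → T = 2π/N = 650.17 s ≈ 650 s.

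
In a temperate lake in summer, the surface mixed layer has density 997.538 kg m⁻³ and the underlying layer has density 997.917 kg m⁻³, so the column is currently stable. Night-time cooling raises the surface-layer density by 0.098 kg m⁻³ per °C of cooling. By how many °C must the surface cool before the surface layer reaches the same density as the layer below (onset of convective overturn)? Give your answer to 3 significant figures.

Density deficit of the surface layer: 997.917 − 997.538 = 0.379 kg m⁻³.
Required change = 0.379 / 0.098 = 3.87 °C.

3.87 °C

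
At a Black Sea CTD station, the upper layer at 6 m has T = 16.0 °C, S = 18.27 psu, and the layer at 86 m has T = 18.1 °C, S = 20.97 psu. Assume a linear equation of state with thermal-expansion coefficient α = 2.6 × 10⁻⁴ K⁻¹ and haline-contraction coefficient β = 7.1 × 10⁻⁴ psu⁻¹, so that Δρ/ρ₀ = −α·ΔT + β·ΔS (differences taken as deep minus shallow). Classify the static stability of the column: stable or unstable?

stable

ΔT = 18.1 − 16.0 = +2.1 K and ΔS = 20.97 − 18.27 = +2.70 psu (deep − shallow).
−αΔT = -5.46 × 10⁻⁴; βΔS = 1.917 × 10⁻³; sum Δρ/ρ₀ = 1.371 × 10⁻³.
Δρ/ρ₀ > 0, so Δρ > 0: deeper water is denser → statically stable.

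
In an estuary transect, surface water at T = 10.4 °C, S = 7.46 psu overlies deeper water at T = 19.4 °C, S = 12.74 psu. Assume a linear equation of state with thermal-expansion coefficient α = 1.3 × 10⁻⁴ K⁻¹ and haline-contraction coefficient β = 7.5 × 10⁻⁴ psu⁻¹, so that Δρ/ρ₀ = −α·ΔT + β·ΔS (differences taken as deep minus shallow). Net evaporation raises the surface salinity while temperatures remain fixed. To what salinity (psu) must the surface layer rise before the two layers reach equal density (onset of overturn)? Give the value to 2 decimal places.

Neutral buoyancy requires −α(T_deep − T_surf) + β(S_deep − S_surf′) = 0.
S_surf′ = S_deep − (α/β)·ΔT = 12.74 − (1.3 × 10⁻⁴/7.5 × 10⁻⁴)·(+9.0) = 11.1800 psu.
Increase required: 11.1800 − 7.46 = 3.7200 psu.

11.18 psu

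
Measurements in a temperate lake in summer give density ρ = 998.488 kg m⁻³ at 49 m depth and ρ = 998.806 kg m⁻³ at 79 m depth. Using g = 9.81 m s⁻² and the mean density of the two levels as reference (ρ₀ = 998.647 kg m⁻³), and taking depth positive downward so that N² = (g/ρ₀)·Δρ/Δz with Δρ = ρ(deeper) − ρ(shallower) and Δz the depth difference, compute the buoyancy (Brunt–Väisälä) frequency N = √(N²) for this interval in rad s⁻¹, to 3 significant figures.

Δρ = 998.806 − 998.488 = 0.318 kg m⁻³ over Δz = 79 − 49 = 30 m.
N² = (9.81/998.647) × (0.318/30) = 1.0413 × 10⁻⁴ s⁻².
N = √(1.0413 × 10⁻⁴) = 0.010204 rad s⁻¹ ≈ 0.0102 rad s⁻¹.
Since Δρ > 0 the layer is stably stratified.

0.0102 rad s⁻¹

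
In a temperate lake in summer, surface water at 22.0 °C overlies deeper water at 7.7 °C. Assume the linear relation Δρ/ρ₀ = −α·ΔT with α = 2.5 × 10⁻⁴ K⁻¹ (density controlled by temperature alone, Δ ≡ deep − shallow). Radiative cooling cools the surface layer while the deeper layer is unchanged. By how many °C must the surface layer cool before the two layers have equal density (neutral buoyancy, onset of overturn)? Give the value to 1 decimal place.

14.3 °C

With temperature the only control, equal density requires T_surf′ = T_deep.
T_surf′ = 7.7 °C.
Cooling required: 22.0 − 7.7 = 14.3 °C.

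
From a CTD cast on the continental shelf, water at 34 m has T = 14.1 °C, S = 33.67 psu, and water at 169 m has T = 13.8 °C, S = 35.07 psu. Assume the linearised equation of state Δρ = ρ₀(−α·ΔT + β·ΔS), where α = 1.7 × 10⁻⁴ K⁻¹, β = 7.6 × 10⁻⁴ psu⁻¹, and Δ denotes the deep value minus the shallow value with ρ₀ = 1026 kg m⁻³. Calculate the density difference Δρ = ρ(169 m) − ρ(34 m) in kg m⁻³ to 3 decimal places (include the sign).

+1.144 kg m⁻³

ΔT = -0.3 K, ΔS = +1.40 psu (deep − shallow).
Δρ/ρ₀ = −(1.7 × 10⁻⁴)(-0.3) + (7.6 × 10⁻⁴)(+1.40) = 1.115 × 10⁻³.
Δρ = 1026 × (1.115 × 10⁻³) = +1.144 kg m⁻³.
Positive Δρ: denser below, stable.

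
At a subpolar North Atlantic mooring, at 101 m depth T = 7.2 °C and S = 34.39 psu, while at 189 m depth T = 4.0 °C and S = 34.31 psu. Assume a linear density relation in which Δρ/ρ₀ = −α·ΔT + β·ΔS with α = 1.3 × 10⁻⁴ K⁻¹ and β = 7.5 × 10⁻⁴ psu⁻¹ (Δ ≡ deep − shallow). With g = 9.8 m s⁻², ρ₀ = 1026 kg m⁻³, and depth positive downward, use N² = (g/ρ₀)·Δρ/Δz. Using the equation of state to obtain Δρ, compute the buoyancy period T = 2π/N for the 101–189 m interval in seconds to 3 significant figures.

998 s

ΔT = -3.2 K, ΔS = -0.08 psu (deep − shallow).
Δρ/ρ₀ = −αΔT + βΔS = 4.16 × 10⁻⁴ − 6.00 × 10⁻⁵ = 3.56 × 10⁻⁴, so Δρ ≈ 0.3653 kg m⁻³.
N² = (g/ρ₀)·Δρ/Δz = g·(Δρ/ρ₀)/Δz = 9.8 × 3.56 × 10⁻⁴ / 88 = 3.9645 × 10⁻⁵ s⁻².
N = √(3.9645 × 10⁻⁵) = 6.2964 × 10⁻³ rad s⁻¹ → T = 2π/N = 997.90 s ≈ 998 s.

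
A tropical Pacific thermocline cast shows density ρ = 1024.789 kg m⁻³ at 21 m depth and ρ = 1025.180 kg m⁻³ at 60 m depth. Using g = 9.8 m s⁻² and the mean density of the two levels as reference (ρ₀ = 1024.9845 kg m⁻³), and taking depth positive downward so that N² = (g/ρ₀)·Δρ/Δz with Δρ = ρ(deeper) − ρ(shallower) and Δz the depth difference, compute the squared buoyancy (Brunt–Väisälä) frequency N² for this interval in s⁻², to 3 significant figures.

Δρ = 1025.180 − 1024.789 = 0.391 kg m⁻³ over Δz = 60 − 21 = 39 m.
N² = (9.8/1024.9845) × (0.391/39) = 9.5856 × 10⁻⁵ s⁻² ≈ 9.59 × 10⁻⁵ s⁻².

9.59 × 10⁻⁵ s⁻²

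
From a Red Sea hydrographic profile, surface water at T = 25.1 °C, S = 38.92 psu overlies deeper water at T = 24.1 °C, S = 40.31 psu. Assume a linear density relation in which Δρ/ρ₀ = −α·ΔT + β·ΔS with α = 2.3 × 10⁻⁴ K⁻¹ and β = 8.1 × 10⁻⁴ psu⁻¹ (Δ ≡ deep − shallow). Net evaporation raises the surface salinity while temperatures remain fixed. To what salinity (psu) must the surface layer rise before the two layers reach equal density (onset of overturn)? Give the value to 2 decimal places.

Neutral buoyancy requires −α(T_deep − T_surf) + β(S_deep − S_surf′) = 0.
S_surf′ = S_deep − (α/β)·ΔT = 40.31 − (2.3 × 10⁻⁴/8.1 × 10⁻⁴)·(-1.0) = 40.5940 psu.
Increase required: 40.5940 − 38.92 = 1.6740 psu.

40.59 psu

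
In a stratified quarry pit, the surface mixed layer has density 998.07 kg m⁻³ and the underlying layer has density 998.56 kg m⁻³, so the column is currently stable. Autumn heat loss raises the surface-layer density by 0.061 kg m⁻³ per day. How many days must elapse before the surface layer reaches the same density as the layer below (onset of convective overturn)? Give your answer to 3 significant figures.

Density deficit of the surface layer: 998.56 − 998.07 = 0.49 kg m⁻³.
Required change = 0.49 / 0.061 = 8.03 days.

8.03 days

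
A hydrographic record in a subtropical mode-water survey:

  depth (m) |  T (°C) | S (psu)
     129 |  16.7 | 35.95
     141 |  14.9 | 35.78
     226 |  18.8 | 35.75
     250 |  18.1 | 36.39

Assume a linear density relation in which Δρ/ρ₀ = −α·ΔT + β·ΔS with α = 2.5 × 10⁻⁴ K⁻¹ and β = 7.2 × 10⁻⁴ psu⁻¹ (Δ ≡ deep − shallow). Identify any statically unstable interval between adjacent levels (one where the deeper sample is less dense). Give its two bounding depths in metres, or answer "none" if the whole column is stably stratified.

141–226 m

Evaluate Δρ/ρ₀ = −αΔT + βΔS across each adjacent pair:
  129–141 m: −αΔT+βΔS = −(2.5 × 10⁻⁴)(-1.8)+(7.2 × 10⁻⁴)(-0.17) = 3.3 × 10⁻⁴ → stable
  141–226 m: −αΔT+βΔS = −(2.5 × 10⁻⁴)(+3.9)+(7.2 × 10⁻⁴)(-0.03) = -1.0 × 10⁻³ → UNSTABLE
  226–250 m: −αΔT+βΔS = −(2.5 × 10⁻⁴)(-0.7)+(7.2 × 10⁻⁴)(+0.64) = 6.4 × 10⁻⁴ → stable
The 141–226 m interval has Δρ < 0: lighter water underlies denser water.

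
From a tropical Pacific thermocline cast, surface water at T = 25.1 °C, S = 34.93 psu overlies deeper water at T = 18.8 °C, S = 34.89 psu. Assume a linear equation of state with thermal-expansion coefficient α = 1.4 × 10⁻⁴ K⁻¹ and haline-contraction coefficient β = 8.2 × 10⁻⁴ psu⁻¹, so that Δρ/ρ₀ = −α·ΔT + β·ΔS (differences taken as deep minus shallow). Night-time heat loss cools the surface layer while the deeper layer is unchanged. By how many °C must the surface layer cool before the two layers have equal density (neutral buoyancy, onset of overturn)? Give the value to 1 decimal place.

6.1 °C

Neutral buoyancy requires Δρ = 0, i.e. −α(T_deep − T_surf′) + β(S_deep − S_surf) = 0.
T_surf′ = T_deep − (β/α)·ΔS = 18.8 − (8.2 × 10⁻⁴/1.4 × 10⁻⁴)·(-0.04) = 19.034 °C.
Cooling required: 25.1 − (19.034) = 6.066 °C.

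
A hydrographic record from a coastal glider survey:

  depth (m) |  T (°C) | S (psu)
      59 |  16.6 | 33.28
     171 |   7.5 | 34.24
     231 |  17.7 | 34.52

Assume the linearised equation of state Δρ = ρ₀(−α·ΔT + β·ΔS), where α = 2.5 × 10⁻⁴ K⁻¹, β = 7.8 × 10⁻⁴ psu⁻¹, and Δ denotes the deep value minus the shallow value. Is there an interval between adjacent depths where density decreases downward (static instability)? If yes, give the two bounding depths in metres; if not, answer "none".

Evaluate Δρ/ρ₀ = −αΔT + βΔS across each adjacent pair:
  59–171 m: −αΔT+βΔS = −(2.5 × 10⁻⁴)(-9.1)+(7.8 × 10⁻⁴)(+0.96) = 3.0 × 10⁻³ → stable
  171–231 m: −αΔT+βΔS = −(2.5 × 10⁻⁴)(+10.2)+(7.8 × 10⁻⁴)(+0.28) = -2.3 × 10⁻³ → UNSTABLE
The 171–231 m interval has Δρ < 0: lighter water underlies denser water.

171–231 m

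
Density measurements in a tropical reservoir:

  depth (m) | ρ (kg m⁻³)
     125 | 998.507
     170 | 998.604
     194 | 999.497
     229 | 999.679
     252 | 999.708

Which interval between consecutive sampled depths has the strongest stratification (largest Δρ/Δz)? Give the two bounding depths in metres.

170–194 m

Compute the density gradient over each adjacent pair:
  125–170 m: Δρ/Δz = 0.097/45 = 2.2 × 10⁻³ kg m⁻⁴
  170–194 m: Δρ/Δz = 0.893/24 = 0.037 kg m⁻⁴
  194–229 m: Δρ/Δz = 0.182/35 = 5.2 × 10⁻³ kg m⁻⁴
  229–252 m: Δρ/Δz = 0.029/23 = 1.3 × 10⁻³ kg m⁻⁴
The largest gradient is in the 170–194 m interval — the pycnocline.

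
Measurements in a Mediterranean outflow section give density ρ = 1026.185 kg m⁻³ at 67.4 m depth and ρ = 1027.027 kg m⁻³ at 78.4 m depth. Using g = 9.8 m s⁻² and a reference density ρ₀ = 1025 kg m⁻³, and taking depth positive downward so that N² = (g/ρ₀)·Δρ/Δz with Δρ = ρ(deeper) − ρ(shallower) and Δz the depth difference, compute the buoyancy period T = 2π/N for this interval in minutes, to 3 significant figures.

Δρ = 1027.027 − 1026.185 = 0.842 kg m⁻³ over Δz = 78.4 − 67.4 = 11 m.
N² = (9.8/1025) × (0.842/11) = 7.3185 × 10⁻⁴ s⁻².
N = √(7.3185 × 10⁻⁴) = 0.027053 rad s⁻¹, so T = 2π/N = 232.25 s = 3.8708 min ≈ 3.87 min.
N² > 0, so the interval is statically stable.

3.87 min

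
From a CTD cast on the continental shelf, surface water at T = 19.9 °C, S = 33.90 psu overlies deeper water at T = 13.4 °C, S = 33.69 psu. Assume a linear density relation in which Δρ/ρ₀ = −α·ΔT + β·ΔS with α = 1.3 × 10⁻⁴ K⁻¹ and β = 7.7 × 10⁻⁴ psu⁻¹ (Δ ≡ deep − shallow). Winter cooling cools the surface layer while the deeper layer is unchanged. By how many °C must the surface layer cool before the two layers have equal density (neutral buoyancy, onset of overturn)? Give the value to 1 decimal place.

5.3 °C

Neutral buoyancy requires Δρ = 0, i.e. −α(T_deep − T_surf′) + β(S_deep − S_surf) = 0.
T_surf′ = T_deep − (β/α)·ΔS = 13.4 − (7.7 × 10⁻⁴/1.3 × 10⁻⁴)·(-0.21) = 14.644 °C.
Cooling required: 19.9 − (14.644) = 5.256 °C.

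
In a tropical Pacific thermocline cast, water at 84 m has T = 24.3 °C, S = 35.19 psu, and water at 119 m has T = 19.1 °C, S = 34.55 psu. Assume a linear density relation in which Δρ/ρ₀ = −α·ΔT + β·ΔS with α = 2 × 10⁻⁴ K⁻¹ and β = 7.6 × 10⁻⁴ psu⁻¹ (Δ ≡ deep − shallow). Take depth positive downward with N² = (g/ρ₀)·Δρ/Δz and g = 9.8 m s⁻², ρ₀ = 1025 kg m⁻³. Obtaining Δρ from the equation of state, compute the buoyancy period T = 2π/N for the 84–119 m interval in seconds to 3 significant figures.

505 s

ΔT = -5.2 K, ΔS = -0.64 psu (deep − shallow).
Δρ/ρ₀ = −αΔT + βΔS = 1.04 × 10⁻³ − 4.864 × 10⁻⁴ = 5.536 × 10⁻⁴, so Δρ ≈ 0.5674 kg m⁻³.
N² = (g/ρ₀)·Δρ/Δz = g·(Δρ/ρ₀)/Δz = 9.8 × 5.536 × 10⁻⁴ / 35 = 1.5501 × 10⁻⁴ s⁻².
N = √(1.5501 × 10⁻⁴) = 0.012450 rad s⁻¹ → T = 2π/N = 504.67 s ≈ 505 s.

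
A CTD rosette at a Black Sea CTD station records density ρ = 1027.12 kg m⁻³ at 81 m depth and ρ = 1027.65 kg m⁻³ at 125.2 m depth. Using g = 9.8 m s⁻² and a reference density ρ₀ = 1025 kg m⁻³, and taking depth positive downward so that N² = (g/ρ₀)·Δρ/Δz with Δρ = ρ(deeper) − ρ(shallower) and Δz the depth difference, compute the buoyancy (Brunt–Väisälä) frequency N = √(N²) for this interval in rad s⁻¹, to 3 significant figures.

Δρ = 1027.65 − 1027.12 = 0.53 kg m⁻³ over Δz = 125.2 − 81 = 44.2 m.
N² = (9.8/1025) × (0.53/44.2) = 1.1465 × 10⁻⁴ s⁻².
N = √(1.1465 × 10⁻⁴) = 0.010707 rad s⁻¹ ≈ 0.0107 rad s⁻¹.

0.0107 rad s⁻¹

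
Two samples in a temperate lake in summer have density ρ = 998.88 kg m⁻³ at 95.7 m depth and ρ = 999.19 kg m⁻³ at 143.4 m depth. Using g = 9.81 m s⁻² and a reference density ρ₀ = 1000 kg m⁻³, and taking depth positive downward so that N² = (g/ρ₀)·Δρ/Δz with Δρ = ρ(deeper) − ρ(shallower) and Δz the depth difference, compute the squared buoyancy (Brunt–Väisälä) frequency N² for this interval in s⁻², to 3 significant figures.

Δρ = 999.19 − 998.88 = 0.31 kg m⁻³ over Δz = 143.4 − 95.7 = 47.7 m.
N² = (9.81/1000) × (0.31/47.7) = 6.3755 × 10⁻⁵ s⁻² ≈ 6.38 × 10⁻⁵ s⁻².

6.38 × 10⁻⁵ s⁻²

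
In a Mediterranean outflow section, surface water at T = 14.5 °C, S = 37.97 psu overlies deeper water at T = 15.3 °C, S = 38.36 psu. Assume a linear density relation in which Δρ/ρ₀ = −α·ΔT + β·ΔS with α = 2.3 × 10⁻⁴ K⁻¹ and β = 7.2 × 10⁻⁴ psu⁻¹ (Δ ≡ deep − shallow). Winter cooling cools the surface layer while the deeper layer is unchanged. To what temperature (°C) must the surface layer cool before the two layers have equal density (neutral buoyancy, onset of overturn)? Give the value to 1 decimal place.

14.1 °C

Neutral buoyancy requires Δρ = 0, i.e. −α(T_deep − T_surf′) + β(S_deep − S_surf) = 0.
T_surf′ = T_deep − (β/α)·ΔS = 15.3 − (7.2 × 10⁻⁴/2.3 × 10⁻⁴)·(+0.39) = 14.079 °C.
Cooling required: 14.5 − (14.079) = 0.421 °C.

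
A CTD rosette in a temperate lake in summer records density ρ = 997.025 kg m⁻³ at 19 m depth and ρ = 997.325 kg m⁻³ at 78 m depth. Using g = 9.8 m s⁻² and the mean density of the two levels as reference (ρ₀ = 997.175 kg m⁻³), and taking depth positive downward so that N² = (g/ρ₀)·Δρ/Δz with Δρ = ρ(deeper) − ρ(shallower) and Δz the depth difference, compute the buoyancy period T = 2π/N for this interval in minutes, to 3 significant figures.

14.8 min

Δρ = 997.325 − 997.025 = 0.300 kg m⁻³ over Δz = 78 − 19 = 59 m.
N² = (9.8/997.175) × (0.300/59) = 4.9972 × 10⁻⁵ s⁻².
N = √(4.9972 × 10⁻⁵) = 7.0691 × 10⁻³ rad s⁻¹, so T = 2π/N = 888.82 s = 14.814 min ≈ 14.8 min.
A positive N² confirms static stability across the interval.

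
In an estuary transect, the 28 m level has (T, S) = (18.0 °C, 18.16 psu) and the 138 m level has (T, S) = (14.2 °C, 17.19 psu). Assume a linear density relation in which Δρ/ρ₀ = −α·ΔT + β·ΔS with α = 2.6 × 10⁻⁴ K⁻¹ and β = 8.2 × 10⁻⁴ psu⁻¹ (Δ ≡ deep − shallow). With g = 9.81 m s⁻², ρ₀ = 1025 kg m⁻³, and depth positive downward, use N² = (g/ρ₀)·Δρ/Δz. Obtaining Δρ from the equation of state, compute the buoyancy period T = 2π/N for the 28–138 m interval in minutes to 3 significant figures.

ΔT = -3.8 K, ΔS = -0.97 psu (deep − shallow).
Δρ/ρ₀ = −αΔT + βΔS = 9.88 × 10⁻⁴ − 7.954 × 10⁻⁴ = 1.926 × 10⁻⁴, so Δρ ≈ 0.1974 kg m⁻³.
N² = (g/ρ₀)·Δρ/Δz = g·(Δρ/ρ₀)/Δz = 9.81 × 1.926 × 10⁻⁴ / 110 = 1.7176 × 10⁻⁵ s⁻².
N = √(1.7176 × 10⁻⁵) = 4.1444 × 10⁻³ rad s⁻¹ → T = 2π/N = 1.5161 × 10³ s = 25.268 min ≈ 25.3 min.

25.3 min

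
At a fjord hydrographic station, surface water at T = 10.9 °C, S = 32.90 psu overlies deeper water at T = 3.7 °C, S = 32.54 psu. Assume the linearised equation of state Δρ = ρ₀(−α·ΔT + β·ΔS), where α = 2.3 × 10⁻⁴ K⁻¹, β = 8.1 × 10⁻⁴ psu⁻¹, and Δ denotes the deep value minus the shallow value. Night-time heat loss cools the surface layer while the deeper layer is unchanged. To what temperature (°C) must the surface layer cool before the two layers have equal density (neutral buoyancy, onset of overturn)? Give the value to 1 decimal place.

5.0 °C

Neutral buoyancy requires Δρ = 0, i.e. −α(T_deep − T_surf′) + β(S_deep − S_surf) = 0.
T_surf′ = T_deep − (β/α)·ΔS = 3.7 − (8.1 × 10⁻⁴/2.3 × 10⁻⁴)·(-0.36) = 4.968 °C.
Cooling required: 10.9 − (4.968) = 5.932 °C.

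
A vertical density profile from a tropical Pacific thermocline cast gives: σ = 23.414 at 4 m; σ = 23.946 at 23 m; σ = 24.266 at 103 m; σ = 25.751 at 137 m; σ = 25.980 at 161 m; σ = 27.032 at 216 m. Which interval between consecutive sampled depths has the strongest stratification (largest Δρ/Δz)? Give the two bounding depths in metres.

Compute the density gradient over each adjacent pair:
  4–23 m: Δρ/Δz = 0.532/19 = 0.028 kg m⁻⁴
  23–103 m: Δρ/Δz = 0.320/80 = 4.0 × 10⁻³ kg m⁻⁴
  103–137 m: Δρ/Δz = 1.485/34 = 0.044 kg m⁻⁴
  137–161 m: Δρ/Δz = 0.229/24 = 9.5 × 10⁻³ kg m⁻⁴
  161–216 m: Δρ/Δz = 1.052/55 = 0.019 kg m⁻⁴
The largest gradient is in the 103–137 m interval — the pycnocline.

103–137 m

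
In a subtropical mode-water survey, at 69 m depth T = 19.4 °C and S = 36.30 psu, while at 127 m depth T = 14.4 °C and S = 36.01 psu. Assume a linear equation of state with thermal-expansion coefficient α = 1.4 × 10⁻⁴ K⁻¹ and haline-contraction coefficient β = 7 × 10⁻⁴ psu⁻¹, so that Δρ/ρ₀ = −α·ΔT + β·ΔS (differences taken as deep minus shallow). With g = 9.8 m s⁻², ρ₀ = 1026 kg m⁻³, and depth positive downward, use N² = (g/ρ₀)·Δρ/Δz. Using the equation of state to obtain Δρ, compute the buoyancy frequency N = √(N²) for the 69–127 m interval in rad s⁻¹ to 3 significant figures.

ΔT = -5.0 K, ΔS = -0.29 psu (deep − shallow).
Δρ/ρ₀ = −αΔT + βΔS = 7.00 × 10⁻⁴ − 2.03 × 10⁻⁴ = 4.97 × 10⁻⁴, so Δρ ≈ 0.5099 kg m⁻³.
N² = (g/ρ₀)·Δρ/Δz = g·(Δρ/ρ₀)/Δz = 9.8 × 4.97 × 10⁻⁴ / 58 = 8.3976 × 10⁻⁵ s⁻².
N = √(8.3976 × 10⁻⁵) = 9.1638 × 10⁻³ rad s⁻¹ ≈ 9.16 × 10⁻³ rad s⁻¹.

9.16 × 10⁻³ rad s⁻¹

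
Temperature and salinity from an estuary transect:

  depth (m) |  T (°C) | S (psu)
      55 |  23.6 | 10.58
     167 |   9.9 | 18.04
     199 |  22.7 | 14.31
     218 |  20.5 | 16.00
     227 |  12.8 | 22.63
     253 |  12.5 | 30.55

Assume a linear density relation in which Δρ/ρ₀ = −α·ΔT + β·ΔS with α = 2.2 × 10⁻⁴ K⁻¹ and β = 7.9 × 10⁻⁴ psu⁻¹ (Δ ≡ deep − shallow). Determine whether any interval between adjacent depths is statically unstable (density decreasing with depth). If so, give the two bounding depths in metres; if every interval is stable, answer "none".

Evaluate Δρ/ρ₀ = −αΔT + βΔS across each adjacent pair:
  55–167 m: −αΔT+βΔS = −(2.2 × 10⁻⁴)(-13.7)+(7.9 × 10⁻⁴)(+7.46) = 8.9 × 10⁻³ → stable
  167–199 m: −αΔT+βΔS = −(2.2 × 10⁻⁴)(+12.8)+(7.9 × 10⁻⁴)(-3.73) = -5.8 × 10⁻³ → UNSTABLE
  199–218 m: −αΔT+βΔS = −(2.2 × 10⁻⁴)(-2.2)+(7.9 × 10⁻⁴)(+1.69) = 1.8 × 10⁻³ → stable
  218–227 m: −αΔT+βΔS = −(2.2 × 10⁻⁴)(-7.7)+(7.9 × 10⁻⁴)(+6.63) = 6.9 × 10⁻³ → stable
  227–253 m: −αΔT+βΔS = −(2.2 × 10⁻⁴)(-0.3)+(7.9 × 10⁻⁴)(+7.92) = 6.3 × 10⁻³ → stable
The 167–199 m interval has Δρ < 0: lighter water underlies denser water.

167–199 m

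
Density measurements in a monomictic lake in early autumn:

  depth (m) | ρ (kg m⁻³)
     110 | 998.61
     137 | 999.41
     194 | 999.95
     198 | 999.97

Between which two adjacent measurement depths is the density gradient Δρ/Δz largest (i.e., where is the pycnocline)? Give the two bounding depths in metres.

Compute the density gradient over each adjacent pair:
  110–137 m: Δρ/Δz = 0.80/27 = 0.030 kg m⁻⁴
  137–194 m: Δρ/Δz = 0.54/57 = 9.5 × 10⁻³ kg m⁻⁴
  194–198 m: Δρ/Δz = 0.02/4 = 5.0 × 10⁻³ kg m⁻⁴
The largest gradient is in the 110–137 m interval — the pycnocline.

110–137 m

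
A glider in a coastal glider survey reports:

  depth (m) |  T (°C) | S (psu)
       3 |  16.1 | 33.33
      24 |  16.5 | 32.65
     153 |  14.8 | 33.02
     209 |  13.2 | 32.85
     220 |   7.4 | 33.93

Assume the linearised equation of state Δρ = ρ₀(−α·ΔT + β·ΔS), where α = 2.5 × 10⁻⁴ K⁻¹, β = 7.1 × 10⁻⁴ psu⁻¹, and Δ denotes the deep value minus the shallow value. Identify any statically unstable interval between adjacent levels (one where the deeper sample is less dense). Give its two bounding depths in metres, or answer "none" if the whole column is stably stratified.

3–24 m

Evaluate Δρ/ρ₀ = −αΔT + βΔS across each adjacent pair:
  3–24 m: −αΔT+βΔS = −(2.5 × 10⁻⁴)(+0.4)+(7.1 × 10⁻⁴)(-0.68) = -5.8 × 10⁻⁴ → UNSTABLE
  24–153 m: −αΔT+βΔS = −(2.5 × 10⁻⁴)(-1.7)+(7.1 × 10⁻⁴)(+0.37) = 6.9 × 10⁻⁴ → stable
  153–209 m: −αΔT+βΔS = −(2.5 × 10⁻⁴)(-1.6)+(7.1 × 10⁻⁴)(-0.17) = 2.8 × 10⁻⁴ → stable
  209–220 m: −αΔT+βΔS = −(2.5 × 10⁻⁴)(-5.8)+(7.1 × 10⁻⁴)(+1.08) = 2.2 × 10⁻³ → stable
The 3–24 m interval has Δρ < 0: lighter water underlies denser water.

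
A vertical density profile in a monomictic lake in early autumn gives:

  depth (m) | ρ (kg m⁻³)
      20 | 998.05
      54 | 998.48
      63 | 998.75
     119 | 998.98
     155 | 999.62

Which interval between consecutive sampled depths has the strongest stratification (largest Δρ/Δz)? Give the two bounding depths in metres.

54–63 m

Compute the density gradient over each adjacent pair:
  20–54 m: Δρ/Δz = 0.43/34 = 0.013 kg m⁻⁴
  54–63 m: Δρ/Δz = 0.27/9 = 0.030 kg m⁻⁴
  63–119 m: Δρ/Δz = 0.23/56 = 4.1 × 10⁻³ kg m⁻⁴
  119–155 m: Δρ/Δz = 0.64/36 = 0.018 kg m⁻⁴
The largest gradient is in the 54–63 m interval — the pycnocline.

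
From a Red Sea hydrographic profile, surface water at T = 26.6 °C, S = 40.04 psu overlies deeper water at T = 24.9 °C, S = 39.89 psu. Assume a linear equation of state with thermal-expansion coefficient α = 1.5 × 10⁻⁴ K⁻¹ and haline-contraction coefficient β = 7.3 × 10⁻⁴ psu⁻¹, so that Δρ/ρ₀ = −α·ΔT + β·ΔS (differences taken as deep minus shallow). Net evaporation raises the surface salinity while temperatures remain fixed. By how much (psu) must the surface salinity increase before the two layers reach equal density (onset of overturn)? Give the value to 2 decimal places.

0.20 psu

Neutral buoyancy requires −α(T_deep − T_surf) + β(S_deep − S_surf′) = 0.
S_surf′ = S_deep − (α/β)·ΔT = 39.89 − (1.5 × 10⁻⁴/7.3 × 10⁻⁴)·(-1.7) = 40.2393 psu.
Increase required: 40.2393 − 40.04 = 0.1993 psu.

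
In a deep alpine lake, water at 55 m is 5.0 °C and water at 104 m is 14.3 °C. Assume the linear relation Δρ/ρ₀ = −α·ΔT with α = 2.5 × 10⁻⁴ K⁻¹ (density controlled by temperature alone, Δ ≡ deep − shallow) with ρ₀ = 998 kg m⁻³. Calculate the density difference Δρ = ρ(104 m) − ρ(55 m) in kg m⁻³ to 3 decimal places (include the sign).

ΔT = +9.3 K, Δρ/ρ₀ = −αΔT = -2.325 × 10⁻³.
Δρ = 998 × (-2.325 × 10⁻³) = -2.320 kg m⁻³.
Negative Δρ: lighter below, statically unstable.

-2.320 kg m⁻³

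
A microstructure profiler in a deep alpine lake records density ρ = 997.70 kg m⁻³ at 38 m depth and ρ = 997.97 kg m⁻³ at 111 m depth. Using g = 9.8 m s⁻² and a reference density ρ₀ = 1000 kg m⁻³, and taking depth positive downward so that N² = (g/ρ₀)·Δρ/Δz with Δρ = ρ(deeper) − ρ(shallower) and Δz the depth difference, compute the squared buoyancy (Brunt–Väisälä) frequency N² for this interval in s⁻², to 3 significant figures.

Δρ = 997.97 − 997.70 = 0.27 kg m⁻³ over Δz = 111 − 38 = 73 m.
N² = (9.8/1000) × (0.27/73) = 3.6247 × 10⁻⁵ s⁻² ≈ 3.62 × 10⁻⁵ s⁻².

3.62 × 10⁻⁵ s⁻²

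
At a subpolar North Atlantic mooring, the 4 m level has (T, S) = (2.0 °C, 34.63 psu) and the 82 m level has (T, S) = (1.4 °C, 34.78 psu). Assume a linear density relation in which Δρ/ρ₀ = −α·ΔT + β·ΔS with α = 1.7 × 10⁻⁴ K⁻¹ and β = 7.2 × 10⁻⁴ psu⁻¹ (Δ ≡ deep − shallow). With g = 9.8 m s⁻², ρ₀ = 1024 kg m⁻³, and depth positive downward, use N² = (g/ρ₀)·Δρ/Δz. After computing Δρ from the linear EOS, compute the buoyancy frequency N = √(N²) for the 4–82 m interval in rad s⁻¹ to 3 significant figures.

ΔT = -0.6 K, ΔS = +0.15 psu (deep − shallow).
Δρ/ρ₀ = −αΔT + βΔS = 1.02 × 10⁻⁴ + 1.08 × 10⁻⁴ = 2.10 × 10⁻⁴, so Δρ ≈ 0.2150 kg m⁻³.
N² = (g/ρ₀)·Δρ/Δz = g·(Δρ/ρ₀)/Δz = 9.8 × 2.10 × 10⁻⁴ / 78 = 2.6385 × 10⁻⁵ s⁻².
N = √(2.6385 × 10⁻⁵) = 5.1366 × 10⁻³ rad s⁻¹ ≈ 5.14 × 10⁻³ rad s⁻¹.

5.14 × 10⁻³ rad s⁻¹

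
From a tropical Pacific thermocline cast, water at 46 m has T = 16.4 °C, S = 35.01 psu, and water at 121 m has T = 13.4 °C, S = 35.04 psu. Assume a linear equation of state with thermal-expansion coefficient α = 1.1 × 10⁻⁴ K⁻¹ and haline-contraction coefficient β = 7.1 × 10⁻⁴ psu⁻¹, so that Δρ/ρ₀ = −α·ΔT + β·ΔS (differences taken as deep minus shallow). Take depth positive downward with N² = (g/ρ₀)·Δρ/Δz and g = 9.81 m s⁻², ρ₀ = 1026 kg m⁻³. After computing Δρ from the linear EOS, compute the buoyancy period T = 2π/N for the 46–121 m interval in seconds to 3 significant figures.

927 s

ΔT = -3.0 K, ΔS = +0.03 psu (deep − shallow).
Δρ/ρ₀ = −αΔT + βΔS = 3.30 × 10⁻⁴ + 2.13 × 10⁻⁵ = 3.513 × 10⁻⁴, so Δρ ≈ 0.3604 kg m⁻³.
N² = (g/ρ₀)·Δρ/Δz = g·(Δρ/ρ₀)/Δz = 9.81 × 3.513 × 10⁻⁴ / 75 = 4.5950 × 10⁻⁵ s⁻².
N = √(4.5950 × 10⁻⁵) = 6.7786 × 10⁻³ rad s⁻¹ → T = 2π/N = 926.91 s ≈ 927 s.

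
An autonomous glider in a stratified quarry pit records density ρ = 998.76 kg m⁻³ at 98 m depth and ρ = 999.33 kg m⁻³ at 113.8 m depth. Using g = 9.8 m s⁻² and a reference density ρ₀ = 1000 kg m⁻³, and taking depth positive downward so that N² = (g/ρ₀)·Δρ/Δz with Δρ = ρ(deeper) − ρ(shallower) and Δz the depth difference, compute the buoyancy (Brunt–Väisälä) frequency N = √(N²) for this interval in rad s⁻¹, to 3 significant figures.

Δρ = 999.33 − 998.76 = 0.57 kg m⁻³ over Δz = 113.8 − 98 = 15.8 m.
N² = (9.8/1000) × (0.57/15.8) = 3.5354 × 10⁻⁴ s⁻².
N = √(3.5354 × 10⁻⁴) = 0.018803 rad s⁻¹ ≈ 0.0188 rad s⁻¹.
Since Δρ > 0 the layer is stably stratified.

0.0188 rad s⁻¹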